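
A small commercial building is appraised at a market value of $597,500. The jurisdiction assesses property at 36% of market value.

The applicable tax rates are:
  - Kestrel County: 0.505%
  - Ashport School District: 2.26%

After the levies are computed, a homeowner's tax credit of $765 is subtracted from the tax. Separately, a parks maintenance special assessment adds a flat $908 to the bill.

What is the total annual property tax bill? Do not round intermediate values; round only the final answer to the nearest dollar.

$6,091

Assessed value = $597,500 × 0.36 = $215,100
Kestrel County: $215,100 × 0.00505 = $1,086.255
Ashport School District: $215,100 × 0.0226 = $4,861.26
Levies subtotal = $5,947.515
After credit = $5,947.515 − $765 = $5,182.515
Total = $5,182.515 + $908 = $6,090.515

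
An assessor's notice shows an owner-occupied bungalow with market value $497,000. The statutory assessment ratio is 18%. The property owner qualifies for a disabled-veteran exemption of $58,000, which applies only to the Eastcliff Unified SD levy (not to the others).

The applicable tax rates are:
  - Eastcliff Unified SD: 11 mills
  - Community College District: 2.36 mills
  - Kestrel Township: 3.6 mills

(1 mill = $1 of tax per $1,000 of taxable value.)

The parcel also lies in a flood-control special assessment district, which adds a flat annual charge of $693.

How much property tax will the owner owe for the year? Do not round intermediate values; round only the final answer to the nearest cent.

Assessed value = $497,000 × 0.18 = $89,460
Eastcliff Unified SD: ($89,460 − $58,000) × 0.011 = $31,460 × 0.011 = $346.06
Community College District: $89,460 × 0.00236 = $211.1256
Kestrel Township: $89,460 × 0.0036 = $322.056
Levies subtotal = $879.2416
Total = $879.2416 + $693 = $1,572.2416

$1,572.24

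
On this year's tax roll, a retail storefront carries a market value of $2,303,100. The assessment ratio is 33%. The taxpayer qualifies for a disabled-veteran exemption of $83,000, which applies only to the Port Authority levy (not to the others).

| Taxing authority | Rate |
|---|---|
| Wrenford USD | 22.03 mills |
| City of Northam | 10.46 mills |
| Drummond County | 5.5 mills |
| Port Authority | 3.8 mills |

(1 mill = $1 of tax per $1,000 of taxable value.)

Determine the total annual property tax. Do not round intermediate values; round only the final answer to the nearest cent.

Assessed value = $2,303,100 × 0.33 = $760,023
Wrenford USD: $760,023 × 0.02203 = $16,743.30669
City of Northam: $760,023 × 0.01046 = $7,949.84058
Drummond County: $760,023 × 0.0055 = $4,180.1265
Port Authority: ($760,023 − $83,000) × 0.0038 = $677,023 × 0.0038 = $2,572.6874
Total = $31,445.96117

$31,445.96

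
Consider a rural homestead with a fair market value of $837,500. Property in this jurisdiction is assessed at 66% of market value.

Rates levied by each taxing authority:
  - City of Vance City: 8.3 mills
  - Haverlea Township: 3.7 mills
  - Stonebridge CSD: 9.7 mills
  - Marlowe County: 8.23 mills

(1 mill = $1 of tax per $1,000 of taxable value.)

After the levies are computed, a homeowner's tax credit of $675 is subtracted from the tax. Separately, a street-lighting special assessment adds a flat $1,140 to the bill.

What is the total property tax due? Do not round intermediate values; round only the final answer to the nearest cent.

$17,008.81

Assessed value = $837,500 × 0.66 = $552,750
City of Vance City: $552,750 × 0.0083 = $4,587.825
Haverlea Township: $552,750 × 0.0037 = $2,045.175
Stonebridge CSD: $552,750 × 0.0097 = $5,361.675
Marlowe County: $552,750 × 0.00823 = $4,549.1325
Levies subtotal = $16,543.8075
After credit = $16,543.8075 − $675 = $15,868.8075
Total = $15,868.8075 + $1,140 = $17,008.8075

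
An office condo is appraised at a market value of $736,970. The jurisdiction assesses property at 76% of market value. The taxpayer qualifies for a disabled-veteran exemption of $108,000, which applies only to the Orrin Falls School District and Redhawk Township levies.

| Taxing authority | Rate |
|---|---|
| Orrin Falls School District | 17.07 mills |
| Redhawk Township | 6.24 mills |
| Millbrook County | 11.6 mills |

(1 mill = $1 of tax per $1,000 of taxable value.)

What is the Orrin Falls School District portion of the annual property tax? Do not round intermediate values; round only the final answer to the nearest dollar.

$7,717

Assessed value = $736,970 × 0.76 = $560,097.2
Orrin Falls School District taxable value = $560,097.2 − $108,000 = $452,097.2
Orrin Falls School District levy = $452,097.2 × 0.01707 = $7,717.299204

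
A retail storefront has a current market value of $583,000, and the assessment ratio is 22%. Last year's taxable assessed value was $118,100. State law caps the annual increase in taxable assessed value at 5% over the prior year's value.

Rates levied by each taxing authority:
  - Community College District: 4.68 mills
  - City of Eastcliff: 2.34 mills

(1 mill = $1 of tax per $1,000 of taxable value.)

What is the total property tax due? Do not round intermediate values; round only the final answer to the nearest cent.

$870.52

Uncapped assessed value = $583,000 × 0.22 = $128,260
Cap limit = $118,100 × 1.05 = $124,005
Taxable assessed value = min($128,260, $124,005) = $124,005 (cap binds)
Community College District: $124,005 × 0.00468 = $580.3434
City of Eastcliff: $124,005 × 0.00234 = $290.1717
Total = $870.5151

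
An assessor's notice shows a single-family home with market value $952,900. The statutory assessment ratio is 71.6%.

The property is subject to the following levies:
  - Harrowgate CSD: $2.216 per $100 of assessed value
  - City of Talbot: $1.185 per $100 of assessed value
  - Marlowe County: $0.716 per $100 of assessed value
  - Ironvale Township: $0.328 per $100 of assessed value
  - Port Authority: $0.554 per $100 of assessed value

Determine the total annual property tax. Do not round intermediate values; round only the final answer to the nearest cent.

$34,107.00

Assessed value = $952,900 × 0.716 = $682,276.4
Harrowgate CSD: $682,276.4 × 0.02216 = $15,119.245024
City of Talbot: $682,276.4 × 0.01185 = $8,084.97534
Marlowe County: $682,276.4 × 0.00716 = $4,885.099024
Ironvale Township: $682,276.4 × 0.00328 = $2,237.866592
Port Authority: $682,276.4 × 0.00554 = $3,779.811256
Total = $15,119.245024 + $8,084.97534 + $4,885.099024 + $2,237.866592 + $3,779.811256 = $34,106.997236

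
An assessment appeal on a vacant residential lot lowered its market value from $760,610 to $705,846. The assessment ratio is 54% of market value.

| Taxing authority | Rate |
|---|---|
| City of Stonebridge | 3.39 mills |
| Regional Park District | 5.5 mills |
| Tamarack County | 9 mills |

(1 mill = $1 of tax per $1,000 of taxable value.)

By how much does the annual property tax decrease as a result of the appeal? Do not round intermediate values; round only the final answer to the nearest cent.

Old assessed value = $760,610 × 0.54 = $410,729.4
New assessed value = $705,846 × 0.54 = $381,156.84
Combined rate = 0.00339 + 0.0055 + 0.009 = 0.01789
Old tax = $410,729.4 × 0.01789 = $7,347.948966
New tax = $381,156.84 × 0.01789 = $6,818.8958676
Reduction = $7,347.948966 − $6,818.8958676 = $529.0530984

$529.05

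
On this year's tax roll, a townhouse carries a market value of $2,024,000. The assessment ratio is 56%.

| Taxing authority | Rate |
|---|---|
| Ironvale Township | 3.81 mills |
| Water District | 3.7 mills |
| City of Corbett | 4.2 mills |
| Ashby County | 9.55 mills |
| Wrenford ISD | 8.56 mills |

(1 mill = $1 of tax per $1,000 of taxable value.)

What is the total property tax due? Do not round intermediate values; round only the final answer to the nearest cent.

Assessed value = $2,024,000 × 0.56 = $1,133,440
Ironvale Township: $1,133,440 × 0.00381 = $4,318.4064
Water District: $1,133,440 × 0.0037 = $4,193.728
City of Corbett: $1,133,440 × 0.0042 = $4,760.448
Ashby County: $1,133,440 × 0.00955 = $10,824.352
Wrenford ISD: $1,133,440 × 0.00856 = $9,702.2464
Total = $4,318.4064 + $4,193.728 + $4,760.448 + $10,824.352 + $9,702.2464 = $33,799.1808

$33,799.18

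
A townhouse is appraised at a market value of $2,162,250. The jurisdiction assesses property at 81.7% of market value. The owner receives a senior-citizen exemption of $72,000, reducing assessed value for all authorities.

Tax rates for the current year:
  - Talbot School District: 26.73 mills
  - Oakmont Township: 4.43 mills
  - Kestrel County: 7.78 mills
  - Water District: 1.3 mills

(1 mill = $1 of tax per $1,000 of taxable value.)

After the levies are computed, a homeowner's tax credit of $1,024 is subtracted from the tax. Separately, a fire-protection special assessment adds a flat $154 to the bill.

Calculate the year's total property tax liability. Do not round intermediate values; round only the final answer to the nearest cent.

$67,319.02

Assessed value = $2,162,250 × 0.817 = $1,766,558.25
Taxable value = $1,766,558.25 − $72,000 = $1,694,558.25
Talbot School District: $1,694,558.25 × 0.02673 = $45,295.5420225
Oakmont Township: $1,694,558.25 × 0.00443 = $7,506.8930475
Kestrel County: $1,694,558.25 × 0.00778 = $13,183.663185
Water District: $1,694,558.25 × 0.0013 = $2,202.925725
Levies subtotal = $68,189.02398
After credit = $68,189.02398 − $1,024 = $67,165.02398
Total = $67,165.02398 + $154 = $67,319.02398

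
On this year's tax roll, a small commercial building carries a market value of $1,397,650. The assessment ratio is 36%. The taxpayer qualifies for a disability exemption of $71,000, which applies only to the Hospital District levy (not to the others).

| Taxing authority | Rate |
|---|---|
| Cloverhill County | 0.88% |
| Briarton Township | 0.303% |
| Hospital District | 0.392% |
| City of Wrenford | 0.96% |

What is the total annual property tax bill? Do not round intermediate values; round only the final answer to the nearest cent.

$12,476.63

Assessed value = $1,397,650 × 0.36 = $503,154
Cloverhill County: $503,154 × 0.0088 = $4,427.7552
Briarton Township: $503,154 × 0.00303 = $1,524.55662
Hospital District: ($503,154 − $71,000) × 0.00392 = $432,154 × 0.00392 = $1,694.04368
City of Wrenford: $503,154 × 0.0096 = $4,830.2784
Total = $12,476.6339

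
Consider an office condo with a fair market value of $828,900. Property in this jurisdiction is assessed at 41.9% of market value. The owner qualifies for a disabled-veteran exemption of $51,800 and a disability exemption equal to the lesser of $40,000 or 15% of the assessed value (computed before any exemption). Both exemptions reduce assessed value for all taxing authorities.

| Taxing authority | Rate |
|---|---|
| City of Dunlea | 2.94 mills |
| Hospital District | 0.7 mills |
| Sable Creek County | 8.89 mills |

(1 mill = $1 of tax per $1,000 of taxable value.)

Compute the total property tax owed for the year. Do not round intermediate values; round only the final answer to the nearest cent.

$3,201.53

Assessed value = $828,900 × 0.419 = $347,309.1
Disability exemption = min($40,000, 15% × $347,309.1) = min($40,000, $52,096.365) = $40,000 (dollar cap binds)
Taxable value = $347,309.1 − $51,800 − $40,000 = $255,509.1
City of Dunlea: $255,509.1 × 0.00294 = $751.196754
Hospital District: $255,509.1 × 0.0007 = $178.85637
Sable Creek County: $255,509.1 × 0.00889 = $2,271.475899
Total = $3,201.529023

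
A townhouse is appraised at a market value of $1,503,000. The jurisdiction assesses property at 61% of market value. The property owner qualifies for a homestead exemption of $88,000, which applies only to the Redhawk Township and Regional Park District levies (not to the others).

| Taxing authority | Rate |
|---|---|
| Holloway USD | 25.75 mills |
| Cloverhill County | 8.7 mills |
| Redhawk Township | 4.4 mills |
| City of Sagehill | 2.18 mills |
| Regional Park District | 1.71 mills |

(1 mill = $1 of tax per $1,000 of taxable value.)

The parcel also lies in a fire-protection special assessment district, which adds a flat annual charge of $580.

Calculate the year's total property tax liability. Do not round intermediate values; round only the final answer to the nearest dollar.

Assessed value = $1,503,000 × 0.61 = $916,830
Holloway USD: $916,830 × 0.02575 = $23,608.3725
Cloverhill County: $916,830 × 0.0087 = $7,976.421
Redhawk Township: ($916,830 − $88,000) × 0.0044 = $828,830 × 0.0044 = $3,646.852
City of Sagehill: $916,830 × 0.00218 = $1,998.6894
Regional Park District: ($916,830 − $88,000) × 0.00171 = $828,830 × 0.00171 = $1,417.2993
Levies subtotal = $38,647.6342
Total = $38,647.6342 + $580 = $39,227.6342

$39,228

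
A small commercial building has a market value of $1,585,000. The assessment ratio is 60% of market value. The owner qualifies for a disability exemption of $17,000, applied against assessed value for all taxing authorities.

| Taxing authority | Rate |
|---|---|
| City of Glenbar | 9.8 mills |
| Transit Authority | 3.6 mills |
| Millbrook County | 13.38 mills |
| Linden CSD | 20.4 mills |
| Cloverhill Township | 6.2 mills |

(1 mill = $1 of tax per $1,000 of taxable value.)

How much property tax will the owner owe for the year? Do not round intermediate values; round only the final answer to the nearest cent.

$49,856.92

Assessed value = $1,585,000 × 0.6 = $951,000
Taxable value = $951,000 − $17,000 = $934,000
City of Glenbar: $934,000 × 0.0098 = $9,153.2
Transit Authority: $934,000 × 0.0036 = $3,362.4
Millbrook County: $934,000 × 0.01338 = $12,496.92
Linden CSD: $934,000 × 0.0204 = $19,053.6
Cloverhill Township: $934,000 × 0.0062 = $5,790.8
Total = $9,153.2 + $3,362.4 + $12,496.92 + $19,053.6 + $5,790.8 = $49,856.92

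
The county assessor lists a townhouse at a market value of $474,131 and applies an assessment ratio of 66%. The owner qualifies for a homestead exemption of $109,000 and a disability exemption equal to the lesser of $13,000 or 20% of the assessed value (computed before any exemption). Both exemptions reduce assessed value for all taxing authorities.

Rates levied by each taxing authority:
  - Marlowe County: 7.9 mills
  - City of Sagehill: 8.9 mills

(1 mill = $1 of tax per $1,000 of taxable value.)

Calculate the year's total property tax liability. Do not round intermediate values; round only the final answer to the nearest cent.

Assessed value = $474,131 × 0.66 = $312,926.46
Disability exemption = min($13,000, 20% × $312,926.46) = min($13,000, $62,585.292) = $13,000 (dollar cap binds)
Taxable value = $312,926.46 − $109,000 − $13,000 = $190,926.46
Marlowe County: $190,926.46 × 0.0079 = $1,508.319034
City of Sagehill: $190,926.46 × 0.0089 = $1,699.245494
Total = $3,207.564528

$3,207.56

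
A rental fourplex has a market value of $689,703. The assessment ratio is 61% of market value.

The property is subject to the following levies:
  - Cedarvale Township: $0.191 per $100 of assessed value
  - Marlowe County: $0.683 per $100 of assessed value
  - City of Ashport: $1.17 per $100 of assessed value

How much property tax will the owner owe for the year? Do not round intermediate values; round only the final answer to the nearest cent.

Assessed value = $689,703 × 0.61 = $420,718.83
Cedarvale Township: $420,718.83 × 0.00191 = $803.5729653
Marlowe County: $420,718.83 × 0.00683 = $2,873.5096089
City of Ashport: $420,718.83 × 0.0117 = $4,922.410311
Total = $803.5729653 + $2,873.5096089 + $4,922.410311 = $8,599.4928852

$8,599.49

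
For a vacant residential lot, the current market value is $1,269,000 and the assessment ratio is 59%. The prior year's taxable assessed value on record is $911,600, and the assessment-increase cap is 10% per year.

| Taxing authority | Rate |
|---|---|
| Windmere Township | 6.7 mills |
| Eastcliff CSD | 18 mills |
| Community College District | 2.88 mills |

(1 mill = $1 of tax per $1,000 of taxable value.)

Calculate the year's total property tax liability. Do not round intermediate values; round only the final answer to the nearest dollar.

Uncapped assessed value = $1,269,000 × 0.59 = $748,710
Cap limit = $911,600 × 1.1 = $1,002,760
Taxable assessed value = min($748,710, $1,002,760) = $748,710 (cap does not bind)
Windmere Township: $748,710 × 0.0067 = $5,016.357
Eastcliff CSD: $748,710 × 0.018 = $13,476.78
Community College District: $748,710 × 0.00288 = $2,156.2848
Total = $20,649.4218

$20,649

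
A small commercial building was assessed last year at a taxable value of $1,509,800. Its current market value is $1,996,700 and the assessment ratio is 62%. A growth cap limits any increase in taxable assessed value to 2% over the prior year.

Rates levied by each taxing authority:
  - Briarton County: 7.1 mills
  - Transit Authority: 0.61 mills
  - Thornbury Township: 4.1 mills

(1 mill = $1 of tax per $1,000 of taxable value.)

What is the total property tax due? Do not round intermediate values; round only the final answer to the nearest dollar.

$14,620

Uncapped assessed value = $1,996,700 × 0.62 = $1,237,954
Cap limit = $1,509,800 × 1.02 = $1,539,996
Taxable assessed value = min($1,237,954, $1,539,996) = $1,237,954 (cap does not bind)
Briarton County: $1,237,954 × 0.0071 = $8,789.4734
Transit Authority: $1,237,954 × 0.00061 = $755.15194
Thornbury Township: $1,237,954 × 0.0041 = $5,075.6114
Total = $14,620.23674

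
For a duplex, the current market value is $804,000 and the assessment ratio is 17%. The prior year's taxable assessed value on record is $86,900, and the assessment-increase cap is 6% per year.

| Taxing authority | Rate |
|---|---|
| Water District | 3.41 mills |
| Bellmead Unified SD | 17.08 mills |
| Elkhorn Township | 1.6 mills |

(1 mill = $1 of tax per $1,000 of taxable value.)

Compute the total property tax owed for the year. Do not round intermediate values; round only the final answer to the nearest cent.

Uncapped assessed value = $804,000 × 0.17 = $136,680
Cap limit = $86,900 × 1.06 = $92,114
Taxable assessed value = min($136,680, $92,114) = $92,114 (cap binds)
Water District: $92,114 × 0.00341 = $314.10874
Bellmead Unified SD: $92,114 × 0.01708 = $1,573.30712
Elkhorn Township: $92,114 × 0.0016 = $147.3824
Total = $2,034.79826

$2,034.80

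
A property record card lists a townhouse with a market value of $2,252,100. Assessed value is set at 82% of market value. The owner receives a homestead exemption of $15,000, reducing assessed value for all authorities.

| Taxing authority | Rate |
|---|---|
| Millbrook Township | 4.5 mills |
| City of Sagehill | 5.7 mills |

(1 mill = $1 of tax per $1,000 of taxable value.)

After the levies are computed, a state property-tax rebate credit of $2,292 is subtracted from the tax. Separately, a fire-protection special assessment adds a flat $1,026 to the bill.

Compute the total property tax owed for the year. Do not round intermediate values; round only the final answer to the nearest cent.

Assessed value = $2,252,100 × 0.82 = $1,846,722
Taxable value = $1,846,722 − $15,000 = $1,831,722
Millbrook Township: $1,831,722 × 0.0045 = $8,242.749
City of Sagehill: $1,831,722 × 0.0057 = $10,440.8154
Levies subtotal = $18,683.5644
After credit = $18,683.5644 − $2,292 = $16,391.5644
Total = $16,391.5644 + $1,026 = $17,417.5644

$17,417.56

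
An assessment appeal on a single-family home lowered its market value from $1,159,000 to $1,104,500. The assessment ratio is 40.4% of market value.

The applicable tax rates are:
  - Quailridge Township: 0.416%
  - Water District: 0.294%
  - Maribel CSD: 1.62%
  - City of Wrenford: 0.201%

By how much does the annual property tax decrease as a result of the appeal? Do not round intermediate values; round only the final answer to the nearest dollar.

$557

Old assessed value = $1,159,000 × 0.404 = $468,236
New assessed value = $1,104,500 × 0.404 = $446,218
Combined rate = 0.00416 + 0.00294 + 0.0162 + 0.00201 = 0.02531
Old tax = $468,236 × 0.02531 = $11,851.05316
New tax = $446,218 × 0.02531 = $11,293.77758
Reduction = $11,851.05316 − $11,293.77758 = $557.27558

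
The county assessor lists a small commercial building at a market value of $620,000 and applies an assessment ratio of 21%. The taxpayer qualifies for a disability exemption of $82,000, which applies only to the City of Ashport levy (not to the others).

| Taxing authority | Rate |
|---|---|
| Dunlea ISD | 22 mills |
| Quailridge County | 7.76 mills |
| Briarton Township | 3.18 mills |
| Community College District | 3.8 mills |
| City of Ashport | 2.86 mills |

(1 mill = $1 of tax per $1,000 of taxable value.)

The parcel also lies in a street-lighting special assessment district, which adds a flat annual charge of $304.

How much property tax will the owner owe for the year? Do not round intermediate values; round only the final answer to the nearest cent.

$5,225.40

Assessed value = $620,000 × 0.21 = $130,200
Dunlea ISD: $130,200 × 0.022 = $2,864.4
Quailridge County: $130,200 × 0.00776 = $1,010.352
Briarton Township: $130,200 × 0.00318 = $414.036
Community College District: $130,200 × 0.0038 = $494.76
City of Ashport: ($130,200 − $82,000) × 0.00286 = $48,200 × 0.00286 = $137.852
Levies subtotal = $4,921.4
Total = $4,921.4 + $304 = $5,225.4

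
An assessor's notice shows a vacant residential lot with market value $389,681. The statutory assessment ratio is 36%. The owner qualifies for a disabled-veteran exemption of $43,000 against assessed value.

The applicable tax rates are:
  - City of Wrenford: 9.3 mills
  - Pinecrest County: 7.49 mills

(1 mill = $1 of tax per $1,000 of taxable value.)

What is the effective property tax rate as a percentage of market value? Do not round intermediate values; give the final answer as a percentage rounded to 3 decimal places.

0.419%

Assessed value = $389,681 × 0.36 = $140,285.16
Taxable value = $140,285.16 − $43,000 = $97,285.16
City of Wrenford: $97,285.16 × 0.0093 = $904.751988
Pinecrest County: $97,285.16 × 0.00749 = $728.6658484
Total tax = $1,633.4178364
Effective rate = $1,633.4178364 ÷ $389,681 = 0.419% of market value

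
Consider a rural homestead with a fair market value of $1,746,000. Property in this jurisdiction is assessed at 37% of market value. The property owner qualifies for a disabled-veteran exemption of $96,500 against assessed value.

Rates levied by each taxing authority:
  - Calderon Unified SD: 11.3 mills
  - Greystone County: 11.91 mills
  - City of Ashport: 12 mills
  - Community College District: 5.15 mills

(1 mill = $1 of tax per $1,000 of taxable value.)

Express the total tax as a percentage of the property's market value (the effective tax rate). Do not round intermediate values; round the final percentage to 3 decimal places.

Assessed value = $1,746,000 × 0.37 = $646,020
Taxable value = $646,020 − $96,500 = $549,520
Calderon Unified SD: $549,520 × 0.0113 = $6,209.576
Greystone County: $549,520 × 0.01191 = $6,544.7832
City of Ashport: $549,520 × 0.012 = $6,594.24
Community College District: $549,520 × 0.00515 = $2,830.028
Total tax = $22,178.6272
Effective rate = $22,178.6272 ÷ $1,746,000 = 1.270% of market value

1.270%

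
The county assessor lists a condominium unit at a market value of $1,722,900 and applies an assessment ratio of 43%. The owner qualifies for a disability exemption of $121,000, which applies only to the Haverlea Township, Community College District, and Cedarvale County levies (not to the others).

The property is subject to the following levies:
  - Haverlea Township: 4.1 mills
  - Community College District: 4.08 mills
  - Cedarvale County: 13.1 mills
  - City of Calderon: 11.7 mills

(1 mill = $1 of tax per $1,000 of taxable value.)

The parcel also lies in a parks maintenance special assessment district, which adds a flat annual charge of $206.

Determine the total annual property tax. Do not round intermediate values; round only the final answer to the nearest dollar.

$22,064

Assessed value = $1,722,900 × 0.43 = $740,847
Haverlea Township: ($740,847 − $121,000) × 0.0041 = $619,847 × 0.0041 = $2,541.3727
Community College District: ($740,847 − $121,000) × 0.00408 = $619,847 × 0.00408 = $2,528.97576
Cedarvale County: ($740,847 − $121,000) × 0.0131 = $619,847 × 0.0131 = $8,119.9957
City of Calderon: $740,847 × 0.0117 = $8,667.9099
Levies subtotal = $21,858.25406
Total = $21,858.25406 + $206 = $22,064.25406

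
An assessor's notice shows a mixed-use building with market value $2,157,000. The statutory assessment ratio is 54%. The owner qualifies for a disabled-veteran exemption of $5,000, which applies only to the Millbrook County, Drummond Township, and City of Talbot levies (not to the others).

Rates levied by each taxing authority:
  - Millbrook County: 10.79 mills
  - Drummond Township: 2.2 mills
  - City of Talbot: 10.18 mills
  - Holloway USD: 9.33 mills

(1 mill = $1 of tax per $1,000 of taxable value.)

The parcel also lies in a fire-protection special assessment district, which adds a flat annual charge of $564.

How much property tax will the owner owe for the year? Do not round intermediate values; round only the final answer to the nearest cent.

$38,303.50

Assessed value = $2,157,000 × 0.54 = $1,164,780
Millbrook County: ($1,164,780 − $5,000) × 0.01079 = $1,159,780 × 0.01079 = $12,514.0262
Drummond Township: ($1,164,780 − $5,000) × 0.0022 = $1,159,780 × 0.0022 = $2,551.516
City of Talbot: ($1,164,780 − $5,000) × 0.01018 = $1,159,780 × 0.01018 = $11,806.5604
Holloway USD: $1,164,780 × 0.00933 = $10,867.3974
Levies subtotal = $37,739.5
Total = $37,739.5 + $564 = $38,303.5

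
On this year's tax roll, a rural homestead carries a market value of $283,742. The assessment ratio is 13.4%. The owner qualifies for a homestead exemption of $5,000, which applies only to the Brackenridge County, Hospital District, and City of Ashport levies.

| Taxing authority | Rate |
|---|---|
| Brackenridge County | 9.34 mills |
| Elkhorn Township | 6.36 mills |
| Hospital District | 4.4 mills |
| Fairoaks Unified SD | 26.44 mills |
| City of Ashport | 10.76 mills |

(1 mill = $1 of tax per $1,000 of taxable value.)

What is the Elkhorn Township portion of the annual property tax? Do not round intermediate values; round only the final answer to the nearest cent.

Assessed value = $283,742 × 0.134 = $38,021.428
Elkhorn Township taxable value = $38,021.428 (exemption does not apply)
Elkhorn Township levy = $38,021.428 × 0.00636 = $241.81628208

$241.82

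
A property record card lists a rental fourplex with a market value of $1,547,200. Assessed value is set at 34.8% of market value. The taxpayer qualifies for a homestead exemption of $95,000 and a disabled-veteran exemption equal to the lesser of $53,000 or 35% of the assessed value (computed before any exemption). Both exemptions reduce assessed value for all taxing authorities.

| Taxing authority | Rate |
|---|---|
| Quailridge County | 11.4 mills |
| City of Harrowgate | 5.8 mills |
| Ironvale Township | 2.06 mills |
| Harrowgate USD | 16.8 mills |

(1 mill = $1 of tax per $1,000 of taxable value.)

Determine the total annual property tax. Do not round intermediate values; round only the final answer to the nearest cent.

Assessed value = $1,547,200 × 0.348 = $538,425.6
Disabled-veteran exemption = min($53,000, 35% × $538,425.6) = min($53,000, $188,448.96) = $53,000 (dollar cap binds)
Taxable value = $538,425.6 − $95,000 − $53,000 = $390,425.6
Quailridge County: $390,425.6 × 0.0114 = $4,450.85184
City of Harrowgate: $390,425.6 × 0.0058 = $2,264.46848
Ironvale Township: $390,425.6 × 0.00206 = $804.276736
Harrowgate USD: $390,425.6 × 0.0168 = $6,559.15008
Total = $14,078.747136

$14,078.75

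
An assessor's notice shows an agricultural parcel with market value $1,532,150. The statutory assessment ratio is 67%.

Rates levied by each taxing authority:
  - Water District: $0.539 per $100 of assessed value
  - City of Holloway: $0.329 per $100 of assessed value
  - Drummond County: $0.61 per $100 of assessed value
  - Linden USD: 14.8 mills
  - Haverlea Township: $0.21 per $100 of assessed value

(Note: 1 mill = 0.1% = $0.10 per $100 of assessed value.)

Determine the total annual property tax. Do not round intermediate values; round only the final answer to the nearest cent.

$32,520.80

Assessed value = $1,532,150 × 0.67 = $1,026,540.5
Water District: $1,026,540.5 × 0.00539 = $5,533.053295
City of Holloway: $1,026,540.5 × 0.00329 = $3,377.318245
Drummond County: $1,026,540.5 × 0.0061 = $6,261.89705
Linden USD: $1,026,540.5 × 0.0148 = $15,192.7994
Haverlea Township: $1,026,540.5 × 0.0021 = $2,155.73505
Total = $32,520.80304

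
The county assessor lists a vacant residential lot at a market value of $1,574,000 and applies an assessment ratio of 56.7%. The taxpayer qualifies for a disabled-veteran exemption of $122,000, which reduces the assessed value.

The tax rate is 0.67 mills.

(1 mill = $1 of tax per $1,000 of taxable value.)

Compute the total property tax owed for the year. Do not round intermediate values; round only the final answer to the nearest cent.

Assessed value = $1,574,000 × 0.567 = $892,458
Taxable value = $892,458 − $122,000 = $770,458
Tax = $770,458 × 0.00067 = $516.20686

$516.21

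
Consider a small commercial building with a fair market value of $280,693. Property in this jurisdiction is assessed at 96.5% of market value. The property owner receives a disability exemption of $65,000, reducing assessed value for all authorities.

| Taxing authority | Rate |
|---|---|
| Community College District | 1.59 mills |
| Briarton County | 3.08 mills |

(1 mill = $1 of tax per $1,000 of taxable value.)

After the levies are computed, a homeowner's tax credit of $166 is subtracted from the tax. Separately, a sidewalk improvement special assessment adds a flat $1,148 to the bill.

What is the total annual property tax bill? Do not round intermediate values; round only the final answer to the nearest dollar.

$1,943

Assessed value = $280,693 × 0.965 = $270,868.745
Taxable value = $270,868.745 − $65,000 = $205,868.745
Community College District: $205,868.745 × 0.00159 = $327.33130455
Briarton County: $205,868.745 × 0.00308 = $634.0757346
Levies subtotal = $961.40703915
After credit = $961.40703915 − $166 = $795.40703915
Total = $795.40703915 + $1,148 = $1,943.40703915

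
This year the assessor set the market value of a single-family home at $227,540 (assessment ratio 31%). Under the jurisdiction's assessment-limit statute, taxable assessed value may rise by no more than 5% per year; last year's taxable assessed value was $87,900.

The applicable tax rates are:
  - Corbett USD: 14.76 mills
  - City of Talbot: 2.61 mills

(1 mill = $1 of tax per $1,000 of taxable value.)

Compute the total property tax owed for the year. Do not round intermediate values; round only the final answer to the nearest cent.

Uncapped assessed value = $227,540 × 0.31 = $70,537.4
Cap limit = $87,900 × 1.05 = $92,295
Taxable assessed value = min($70,537.4, $92,295) = $70,537.4 (cap does not bind)
Corbett USD: $70,537.4 × 0.01476 = $1,041.132024
City of Talbot: $70,537.4 × 0.00261 = $184.102614
Total = $1,225.234638

$1,225.23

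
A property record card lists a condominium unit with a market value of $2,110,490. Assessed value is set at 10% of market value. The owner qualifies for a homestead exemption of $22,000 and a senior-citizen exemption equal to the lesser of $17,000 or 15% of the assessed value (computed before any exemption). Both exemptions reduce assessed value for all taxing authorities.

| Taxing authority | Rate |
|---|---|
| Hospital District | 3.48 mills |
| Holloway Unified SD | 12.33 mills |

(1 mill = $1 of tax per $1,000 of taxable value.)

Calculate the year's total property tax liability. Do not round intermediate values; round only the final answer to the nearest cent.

Assessed value = $2,110,490 × 0.1 = $211,049
Senior-citizen exemption = min($17,000, 15% × $211,049) = min($17,000, $31,657.35) = $17,000 (dollar cap binds)
Taxable value = $211,049 − $22,000 − $17,000 = $172,049
Hospital District: $172,049 × 0.00348 = $598.73052
Holloway Unified SD: $172,049 × 0.01233 = $2,121.36417
Total = $2,720.09469

$2,720.09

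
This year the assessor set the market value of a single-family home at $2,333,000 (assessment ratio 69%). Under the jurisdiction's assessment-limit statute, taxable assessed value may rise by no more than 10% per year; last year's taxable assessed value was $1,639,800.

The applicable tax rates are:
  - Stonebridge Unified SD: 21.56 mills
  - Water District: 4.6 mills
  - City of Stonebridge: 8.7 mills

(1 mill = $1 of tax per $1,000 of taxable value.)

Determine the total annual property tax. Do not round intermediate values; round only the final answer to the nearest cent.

Uncapped assessed value = $2,333,000 × 0.69 = $1,609,770
Cap limit = $1,639,800 × 1.1 = $1,803,780
Taxable assessed value = min($1,609,770, $1,803,780) = $1,609,770 (cap does not bind)
Stonebridge Unified SD: $1,609,770 × 0.02156 = $34,706.6412
Water District: $1,609,770 × 0.0046 = $7,404.942
City of Stonebridge: $1,609,770 × 0.0087 = $14,004.999
Total = $56,116.5822

$56,116.58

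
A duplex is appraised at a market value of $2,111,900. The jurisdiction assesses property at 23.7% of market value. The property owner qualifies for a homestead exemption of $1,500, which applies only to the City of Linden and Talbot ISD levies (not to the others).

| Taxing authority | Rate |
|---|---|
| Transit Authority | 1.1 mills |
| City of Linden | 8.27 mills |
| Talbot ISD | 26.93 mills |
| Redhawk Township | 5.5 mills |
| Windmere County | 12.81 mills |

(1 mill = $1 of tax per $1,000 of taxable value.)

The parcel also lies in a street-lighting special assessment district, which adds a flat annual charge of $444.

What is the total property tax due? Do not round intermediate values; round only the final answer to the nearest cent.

Assessed value = $2,111,900 × 0.237 = $500,520.3
Transit Authority: $500,520.3 × 0.0011 = $550.57233
City of Linden: ($500,520.3 − $1,500) × 0.00827 = $499,020.3 × 0.00827 = $4,126.897881
Talbot ISD: ($500,520.3 − $1,500) × 0.02693 = $499,020.3 × 0.02693 = $13,438.616679
Redhawk Township: $500,520.3 × 0.0055 = $2,752.86165
Windmere County: $500,520.3 × 0.01281 = $6,411.665043
Levies subtotal = $27,280.613583
Total = $27,280.613583 + $444 = $27,724.613583

$27,724.61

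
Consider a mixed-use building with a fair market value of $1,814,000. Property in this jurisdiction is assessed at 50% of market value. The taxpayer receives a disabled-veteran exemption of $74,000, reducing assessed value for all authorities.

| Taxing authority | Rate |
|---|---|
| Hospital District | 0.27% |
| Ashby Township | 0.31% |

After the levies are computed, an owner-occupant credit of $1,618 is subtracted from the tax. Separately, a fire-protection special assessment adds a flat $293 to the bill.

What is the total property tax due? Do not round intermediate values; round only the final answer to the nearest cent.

$3,506.40

Assessed value = $1,814,000 × 0.5 = $907,000
Taxable value = $907,000 − $74,000 = $833,000
Hospital District: $833,000 × 0.0027 = $2,249.1
Ashby Township: $833,000 × 0.0031 = $2,582.3
Levies subtotal = $4,831.4
After credit = $4,831.4 − $1,618 = $3,213.4
Total = $3,213.4 + $293 = $3,506.4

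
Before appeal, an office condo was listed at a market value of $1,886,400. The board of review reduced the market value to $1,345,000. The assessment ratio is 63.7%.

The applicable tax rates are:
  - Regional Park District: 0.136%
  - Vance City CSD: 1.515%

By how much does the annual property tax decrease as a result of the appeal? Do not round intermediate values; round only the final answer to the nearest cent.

$5,693.83

Old assessed value = $1,886,400 × 0.637 = $1,201,636.8
New assessed value = $1,345,000 × 0.637 = $856,765
Combined rate = 0.00136 + 0.01515 = 0.01651
Old tax = $1,201,636.8 × 0.01651 = $19,839.023568
New tax = $856,765 × 0.01651 = $14,145.19015
Reduction = $19,839.023568 − $14,145.19015 = $5,693.833418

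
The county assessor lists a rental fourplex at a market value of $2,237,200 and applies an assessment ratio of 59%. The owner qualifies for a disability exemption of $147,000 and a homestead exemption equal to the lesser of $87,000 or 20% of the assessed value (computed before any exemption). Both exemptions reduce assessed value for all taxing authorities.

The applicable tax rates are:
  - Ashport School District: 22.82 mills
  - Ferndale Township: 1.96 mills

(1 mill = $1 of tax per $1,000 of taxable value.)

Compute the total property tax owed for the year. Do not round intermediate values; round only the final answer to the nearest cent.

$26,909.79

Assessed value = $2,237,200 × 0.59 = $1,319,948
Homestead exemption = min($87,000, 20% × $1,319,948) = min($87,000, $263,989.6) = $87,000 (dollar cap binds)
Taxable value = $1,319,948 − $147,000 − $87,000 = $1,085,948
Ashport School District: $1,085,948 × 0.02282 = $24,781.33336
Ferndale Township: $1,085,948 × 0.00196 = $2,128.45808
Total = $26,909.79144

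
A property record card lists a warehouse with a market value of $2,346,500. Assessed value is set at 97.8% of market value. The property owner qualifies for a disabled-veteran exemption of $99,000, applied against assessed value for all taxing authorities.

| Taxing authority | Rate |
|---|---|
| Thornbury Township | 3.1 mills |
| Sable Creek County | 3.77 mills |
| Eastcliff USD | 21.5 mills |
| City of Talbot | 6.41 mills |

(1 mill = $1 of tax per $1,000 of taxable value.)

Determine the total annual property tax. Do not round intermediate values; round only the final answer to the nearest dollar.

$76,373

Assessed value = $2,346,500 × 0.978 = $2,294,877
Taxable value = $2,294,877 − $99,000 = $2,195,877
Thornbury Township: $2,195,877 × 0.0031 = $6,807.2187
Sable Creek County: $2,195,877 × 0.00377 = $8,278.45629
Eastcliff USD: $2,195,877 × 0.0215 = $47,211.3555
City of Talbot: $2,195,877 × 0.00641 = $14,075.57157
Total = $6,807.2187 + $8,278.45629 + $47,211.3555 + $14,075.57157 = $76,372.60206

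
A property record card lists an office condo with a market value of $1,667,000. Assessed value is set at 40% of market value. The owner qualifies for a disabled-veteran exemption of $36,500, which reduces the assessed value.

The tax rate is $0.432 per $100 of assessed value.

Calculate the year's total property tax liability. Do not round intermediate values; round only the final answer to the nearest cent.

Assessed value = $1,667,000 × 0.4 = $666,800
Taxable value = $666,800 − $36,500 = $630,300
Tax = $630,300 × 0.00432 = $2,722.896

$2,722.90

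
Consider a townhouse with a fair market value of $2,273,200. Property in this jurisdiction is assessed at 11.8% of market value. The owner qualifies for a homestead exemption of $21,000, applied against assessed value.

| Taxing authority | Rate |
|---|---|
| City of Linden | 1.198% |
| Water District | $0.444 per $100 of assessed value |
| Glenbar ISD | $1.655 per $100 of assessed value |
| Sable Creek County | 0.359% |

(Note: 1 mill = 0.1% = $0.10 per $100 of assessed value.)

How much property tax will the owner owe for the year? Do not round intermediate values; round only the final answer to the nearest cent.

$9,039.01

Assessed value = $2,273,200 × 0.118 = $268,237.6
Taxable value = $268,237.6 − $21,000 = $247,237.6
City of Linden: $247,237.6 × 0.01198 = $2,961.906448
Water District: $247,237.6 × 0.00444 = $1,097.734944
Glenbar ISD: $247,237.6 × 0.01655 = $4,091.78228
Sable Creek County: $247,237.6 × 0.00359 = $887.582984
Total = $9,039.006656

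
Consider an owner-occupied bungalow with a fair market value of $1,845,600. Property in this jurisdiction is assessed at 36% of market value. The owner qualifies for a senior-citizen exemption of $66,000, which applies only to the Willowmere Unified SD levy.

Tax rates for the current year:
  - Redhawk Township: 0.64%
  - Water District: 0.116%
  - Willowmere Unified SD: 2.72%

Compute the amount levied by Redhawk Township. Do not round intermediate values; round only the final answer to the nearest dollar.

Assessed value = $1,845,600 × 0.36 = $664,416
Redhawk Township taxable value = $664,416 (exemption does not apply)
Redhawk Township levy = $664,416 × 0.0064 = $4,252.2624

$4,252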